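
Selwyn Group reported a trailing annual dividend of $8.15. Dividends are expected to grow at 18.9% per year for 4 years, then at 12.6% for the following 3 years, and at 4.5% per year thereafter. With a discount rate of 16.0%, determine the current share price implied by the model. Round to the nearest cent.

$134.89

Three-stage DDM. Project D₁…D_7; terminal Gordon value at t=7 with g = 0.045; discount at r = 0.16.
D_1 = 9.6904
D_2 = 11.5218
D_3 = 13.6995
D_4 = 16.2886
D_5 = 18.3410
D_6 = 20.6520
D_7 = 23.2541
TV_7 = 24.3006/(0.16−0.045) = 211.3093
P₀ = Σ Dₜ/(1+r)ᵗ + TV_7/(1+r)^7 = 134.8934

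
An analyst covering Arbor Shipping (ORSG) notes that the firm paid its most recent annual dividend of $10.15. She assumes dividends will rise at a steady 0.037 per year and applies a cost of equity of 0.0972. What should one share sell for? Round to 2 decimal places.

$174.84

Gordon growth model: P₀ = D₁/(r − g). D₁ = 10.15 × (1 + 0.037) = 10.5255.
P₀ = 10.5255 / (0.0972 − 0.037) = 10.5255 / 0.0602 = 174.8430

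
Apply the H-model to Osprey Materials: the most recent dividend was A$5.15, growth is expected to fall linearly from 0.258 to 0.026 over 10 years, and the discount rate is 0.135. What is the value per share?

A$103.28

H-model: P₀ = D₀[(1+g_L) + H(g_S−g_L)]/(r−g_L), with H = 10/2 = 5.
P₀ = 5.15 × [(1+0.026) + 5×(0.258−0.026)] / (0.135−0.026)
   = 5.15 × 2.1860 / 0.109 = 103.2835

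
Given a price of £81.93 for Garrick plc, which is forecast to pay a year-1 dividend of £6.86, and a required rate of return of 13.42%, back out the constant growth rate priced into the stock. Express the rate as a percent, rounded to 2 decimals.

From P₀ = D₁/(r − g), the implied growth is g = r − D₁/P₀.
g = 0.1342 − 6.86/81.93 = 0.1342 − 0.08373 = 0.05047

5.05%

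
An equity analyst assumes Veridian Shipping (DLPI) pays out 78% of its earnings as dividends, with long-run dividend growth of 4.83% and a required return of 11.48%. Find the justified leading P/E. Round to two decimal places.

Justified leading P/E = b/(r−g) = 0.78/(0.1148−0.0483) = 11.7293

11.73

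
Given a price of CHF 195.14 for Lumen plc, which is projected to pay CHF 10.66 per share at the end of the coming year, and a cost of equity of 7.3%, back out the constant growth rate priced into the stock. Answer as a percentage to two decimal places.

From P₀ = D₁/(r − g), the implied growth is g = r − D₁/P₀.
g = 0.073 − 10.66/195.14 = 0.073 − 0.05463 = 0.01837

1.84%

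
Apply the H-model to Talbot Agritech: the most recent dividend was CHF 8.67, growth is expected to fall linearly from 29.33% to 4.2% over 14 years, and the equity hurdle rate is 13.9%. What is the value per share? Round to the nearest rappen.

H-model: P₀ = D₀[(1+g_L) + H(g_S−g_L)]/(r−g_L), with H = 14/2 = 7.
P₀ = 8.67 × [(1+0.042) + 7×(0.2933−0.042)] / (0.139−0.042)
   = 8.67 × 2.8011 / 0.097 = 250.3664

CHF 250.37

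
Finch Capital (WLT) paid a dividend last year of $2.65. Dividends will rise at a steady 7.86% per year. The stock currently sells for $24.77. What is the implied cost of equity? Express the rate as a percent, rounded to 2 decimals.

19.40%

Rearranging the constant-growth DDM: r = D₁/P₀ + g.
D₁ = 2.65 × (1 + 0.0786) = 2.8583.
r = 2.8583 / 24.77 + 0.0786 = 0.11539 + 0.0786 = 0.19399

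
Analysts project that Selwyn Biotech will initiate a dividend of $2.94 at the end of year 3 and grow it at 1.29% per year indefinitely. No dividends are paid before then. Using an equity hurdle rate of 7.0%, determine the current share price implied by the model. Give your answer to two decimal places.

$44.97

Deferred-dividend DDM. At t=2 the remaining stream is a growing perpetuity with first payment D_3 = 2.94.
V_2 = D_3/(r−g) = 2.94/(0.07−0.0129) = 51.4886
P₀ = V_2/(1+r)^2 = 51.4886/(1+0.07)^2 = 44.9722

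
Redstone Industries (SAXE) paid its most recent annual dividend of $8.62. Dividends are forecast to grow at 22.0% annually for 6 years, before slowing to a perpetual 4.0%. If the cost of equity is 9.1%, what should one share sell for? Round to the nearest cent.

Two-stage DDM. Project D₁…D_6 at 0.22, terminal growth 0.04, discount at r = 0.091.
D_1 = 10.5164
D_2 = 12.8300
D_3 = 15.6526
D_4 = 19.0962
D_5 = 23.2973
D_6 = 28.4228
Terminal value at t=6: TV = D_7/(r−g) = 29.5597/(0.091−0.04) = 579.6014
P₀ = 10.5164/(1+0.091)^1 + 12.8300/(1+0.091)^2 + 15.6526/(1+0.091)^3 + 19.0962/(1+0.091)^4 + 23.2973/(1+0.091)^5 + 28.4228/(1+0.091)^6 + 579.6014/(1+0.091)^6 = 421.5784

$421.58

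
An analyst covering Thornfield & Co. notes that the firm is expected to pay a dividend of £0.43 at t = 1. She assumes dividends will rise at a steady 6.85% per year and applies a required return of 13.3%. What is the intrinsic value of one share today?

£6.67

Gordon growth model: P₀ = D₁/(r − g), with D₁ = 0.43 given directly.
P₀ = 0.4300 / (0.133 − 0.0685) = 0.4300 / 0.0645 = 6.6667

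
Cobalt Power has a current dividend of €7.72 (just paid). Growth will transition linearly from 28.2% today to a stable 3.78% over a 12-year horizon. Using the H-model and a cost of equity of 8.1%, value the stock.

H-model: P₀ = D₀[(1+g_L) + H(g_S−g_L)]/(r−g_L), with H = 12/2 = 6.
P₀ = 7.72 × [(1+0.0378) + 6×(0.282−0.0378)] / (0.081−0.0378)
   = 7.72 × 2.5030 / 0.0432 = 447.2954

€447.30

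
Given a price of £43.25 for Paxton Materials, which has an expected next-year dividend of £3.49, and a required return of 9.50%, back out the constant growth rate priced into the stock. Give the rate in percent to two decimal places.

From P₀ = D₁/(r − g), the implied growth is g = r − D₁/P₀.
g = 0.095 − 3.49/43.25 = 0.095 − 0.08069 = 0.01431

1.43%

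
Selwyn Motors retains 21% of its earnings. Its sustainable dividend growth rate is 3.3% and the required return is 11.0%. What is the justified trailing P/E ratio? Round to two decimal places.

Payout ratio b = 1 − 0.21 = 0.79.
Justified trailing P/E = b(1+g)/(r−g) = 0.79×(1+0.033)/(0.11−0.033) = 10.5983

10.60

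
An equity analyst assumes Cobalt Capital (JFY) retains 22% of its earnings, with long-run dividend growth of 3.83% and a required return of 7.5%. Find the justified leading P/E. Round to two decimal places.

21.25

Payout ratio b = 1 − 0.22 = 0.78.
Justified leading P/E = b/(r−g) = 0.78/(0.075−0.0383) = 21.2534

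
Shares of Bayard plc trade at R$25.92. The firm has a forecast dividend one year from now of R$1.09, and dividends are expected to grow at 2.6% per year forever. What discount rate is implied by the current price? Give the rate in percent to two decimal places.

6.81%

Rearranging the constant-growth DDM: r = D₁/P₀ + g.
r = 1.0900 / 25.92 + 0.026 = 0.04205 + 0.026 = 0.06805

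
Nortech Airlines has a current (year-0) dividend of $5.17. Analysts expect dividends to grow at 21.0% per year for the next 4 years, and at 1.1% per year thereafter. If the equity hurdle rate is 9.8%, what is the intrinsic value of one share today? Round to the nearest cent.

$115.12

Two-stage DDM. Project D₁…D_4 at 0.21, terminal growth 0.011, discount at r = 0.098.
D_1 = 6.2557
D_2 = 7.5694
D_3 = 9.1590
D_4 = 11.0824
Terminal value at t=4: TV = D_5/(r−g) = 11.2043/(0.098−0.011) = 128.7846
P₀ = 6.2557/(1+0.098)^1 + 7.5694/(1+0.098)^2 + 9.1590/(1+0.098)^3 + 11.0824/(1+0.098)^4 + 128.7846/(1+0.098)^4 = 115.1238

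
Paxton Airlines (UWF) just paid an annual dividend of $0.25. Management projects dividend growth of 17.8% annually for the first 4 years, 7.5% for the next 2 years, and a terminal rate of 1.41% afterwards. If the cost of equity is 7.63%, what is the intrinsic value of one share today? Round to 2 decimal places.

$7.81

Three-stage DDM. Project D₁…D_6; terminal Gordon value at t=6 with g = 0.0141; discount at r = 0.0763.
D_1 = 0.2945
D_2 = 0.3469
D_3 = 0.4087
D_4 = 0.4814
D_5 = 0.5175
D_6 = 0.5563
TV_6 = 0.5642/(0.0763−0.0141) = 9.0704
P₀ = Σ Dₜ/(1+r)ᵗ + TV_6/(1+r)^6 = 7.8106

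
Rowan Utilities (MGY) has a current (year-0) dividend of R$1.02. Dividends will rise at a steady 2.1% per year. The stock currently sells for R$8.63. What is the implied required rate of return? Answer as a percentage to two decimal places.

Rearranging the constant-growth DDM: r = D₁/P₀ + g.
D₁ = 1.02 × (1 + 0.021) = 1.0414.
r = 1.0414 / 8.63 + 0.021 = 0.12067 + 0.021 = 0.14167

14.17%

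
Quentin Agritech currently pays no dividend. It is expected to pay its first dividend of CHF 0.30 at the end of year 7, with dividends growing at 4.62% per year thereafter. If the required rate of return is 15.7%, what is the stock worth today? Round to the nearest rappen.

Deferred-dividend DDM. At t=6 the remaining stream is a growing perpetuity with first payment D_7 = 0.30.
V_6 = D_7/(r−g) = 0.30/(0.157−0.0462) = 2.7076
P₀ = V_6/(1+r)^6 = 2.7076/(1+0.157)^6 = 1.1287

CHF 1.13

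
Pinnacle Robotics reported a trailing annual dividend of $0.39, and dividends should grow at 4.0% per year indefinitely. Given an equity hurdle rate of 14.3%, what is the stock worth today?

$3.94

Gordon growth model: P₀ = D₁/(r − g). D₁ = 0.39 × (1 + 0.04) = 0.4056.
P₀ = 0.4056 / (0.143 − 0.04) = 0.4056 / 0.103 = 3.9379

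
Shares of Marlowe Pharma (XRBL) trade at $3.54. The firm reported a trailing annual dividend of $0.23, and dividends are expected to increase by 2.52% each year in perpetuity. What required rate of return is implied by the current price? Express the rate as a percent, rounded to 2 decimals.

Rearranging the constant-growth DDM: r = D₁/P₀ + g.
D₁ = 0.23 × (1 + 0.0252) = 0.2358.
r = 0.2358 / 3.54 + 0.0252 = 0.06661 + 0.0252 = 0.09181

9.18%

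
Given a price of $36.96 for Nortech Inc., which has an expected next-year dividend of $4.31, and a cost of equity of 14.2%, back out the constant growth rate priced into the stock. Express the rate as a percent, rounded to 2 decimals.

2.54%

From P₀ = D₁/(r − g), the implied growth is g = r − D₁/P₀.
g = 0.142 − 4.31/36.96 = 0.142 − 0.11661 = 0.02539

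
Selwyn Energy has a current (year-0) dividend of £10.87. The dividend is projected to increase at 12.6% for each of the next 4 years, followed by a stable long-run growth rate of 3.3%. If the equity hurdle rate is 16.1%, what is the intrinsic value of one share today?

£117.92

Two-stage DDM. Project D₁…D_4 at 0.126, terminal growth 0.033, discount at r = 0.161.
D_1 = 12.2396
D_2 = 13.7818
D_3 = 15.5183
D_4 = 17.4736
Terminal value at t=4: TV = D_5/(r−g) = 18.0503/(0.161−0.033) = 141.0176
P₀ = 12.2396/(1+0.161)^1 + 13.7818/(1+0.161)^2 + 15.5183/(1+0.161)^3 + 17.4736/(1+0.161)^4 + 141.0176/(1+0.161)^4 = 117.9152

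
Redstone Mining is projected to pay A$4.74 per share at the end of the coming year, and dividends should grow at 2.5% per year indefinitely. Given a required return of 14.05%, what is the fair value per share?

Gordon growth model: P₀ = D₁/(r − g), with D₁ = 4.74 given directly.
P₀ = 4.7400 / (0.1405 − 0.025) = 4.7400 / 0.1155 = 41.0390

A$41.04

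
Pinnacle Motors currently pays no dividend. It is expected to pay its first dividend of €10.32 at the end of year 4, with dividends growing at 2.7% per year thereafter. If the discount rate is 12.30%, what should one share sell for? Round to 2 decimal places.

Deferred-dividend DDM. At t=3 the remaining stream is a growing perpetuity with first payment D_4 = 10.32.
V_3 = D_4/(r−g) = 10.32/(0.123−0.027) = 107.5000
P₀ = V_3/(1+r)^3 = 107.5000/(1+0.123)^3 = 75.9048

€75.90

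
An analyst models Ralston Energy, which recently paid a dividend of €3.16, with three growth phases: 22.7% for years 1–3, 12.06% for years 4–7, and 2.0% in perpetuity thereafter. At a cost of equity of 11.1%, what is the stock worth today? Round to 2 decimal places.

Three-stage DDM. Project D₁…D_7; terminal Gordon value at t=7 with g = 0.02; discount at r = 0.111.
D_1 = 3.8773
D_2 = 4.7575
D_3 = 5.8374
D_4 = 6.5414
D_5 = 7.3303
D_6 = 8.2143
D_7 = 9.2050
TV_7 = 9.3891/(0.111−0.02) = 103.1768
P₀ = Σ Dₜ/(1+r)ᵗ + TV_7/(1+r)^7 = 78.3827

€78.38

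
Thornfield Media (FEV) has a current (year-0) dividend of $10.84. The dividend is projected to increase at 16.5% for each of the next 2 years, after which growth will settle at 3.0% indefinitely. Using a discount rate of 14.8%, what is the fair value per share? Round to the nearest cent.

Two-stage DDM. Project D₁…D_2 at 0.165, terminal growth 0.03, discount at r = 0.148.
D_1 = 12.6286
D_2 = 14.7123
Terminal value at t=2: TV = D_3/(r−g) = 15.1537/(0.148−0.03) = 128.4211
P₀ = 12.6286/(1+0.148)^1 + 14.7123/(1+0.148)^2 + 128.4211/(1+0.148)^2 = 119.6074

$119.61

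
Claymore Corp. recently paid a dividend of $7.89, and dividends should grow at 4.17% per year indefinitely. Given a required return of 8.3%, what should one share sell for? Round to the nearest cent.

Gordon growth model: P₀ = D₁/(r − g). D₁ = 7.89 × (1 + 0.0417) = 8.2190.
P₀ = 8.2190 / (0.083 − 0.0417) = 8.2190 / 0.0413 = 199.0076

$199.01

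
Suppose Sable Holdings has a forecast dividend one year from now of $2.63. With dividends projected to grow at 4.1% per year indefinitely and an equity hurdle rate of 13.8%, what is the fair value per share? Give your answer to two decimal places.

Gordon growth model: P₀ = D₁/(r − g), with D₁ = 2.63 given directly.
P₀ = 2.6300 / (0.138 − 0.041) = 2.6300 / 0.097 = 27.1134

$27.11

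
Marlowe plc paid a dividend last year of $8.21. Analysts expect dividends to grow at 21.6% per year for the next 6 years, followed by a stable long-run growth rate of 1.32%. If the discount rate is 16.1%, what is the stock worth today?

Two-stage DDM. Project D₁…D_6 at 0.216, terminal growth 0.0132, discount at r = 0.161.
D_1 = 9.9834
D_2 = 12.1398
D_3 = 14.7620
D_4 = 17.9505
D_5 = 21.8279
D_6 = 26.5427
Terminal value at t=6: TV = D_7/(r−g) = 26.8930/(0.161−0.0132) = 181.9556
P₀ = 9.9834/(1+0.161)^1 + 12.1398/(1+0.161)^2 + 14.7620/(1+0.161)^3 + 17.9505/(1+0.161)^4 + 21.8279/(1+0.161)^5 + 26.5427/(1+0.161)^6 + 181.9556/(1+0.161)^6 = 132.4010

$132.40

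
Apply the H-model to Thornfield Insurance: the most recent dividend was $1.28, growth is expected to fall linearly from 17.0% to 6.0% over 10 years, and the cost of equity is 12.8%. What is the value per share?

H-model: P₀ = D₀[(1+g_L) + H(g_S−g_L)]/(r−g_L), with H = 10/2 = 5.
P₀ = 1.28 × [(1+0.06) + 5×(0.17−0.06)] / (0.128−0.06)
   = 1.28 × 1.6100 / 0.068 = 30.3059

$30.31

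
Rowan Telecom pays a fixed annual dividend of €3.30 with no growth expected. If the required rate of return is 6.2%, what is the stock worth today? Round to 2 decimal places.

Zero-growth DDM (perpetuity): P₀ = D/r = 3.30 / 0.062 = 53.2258

€53.23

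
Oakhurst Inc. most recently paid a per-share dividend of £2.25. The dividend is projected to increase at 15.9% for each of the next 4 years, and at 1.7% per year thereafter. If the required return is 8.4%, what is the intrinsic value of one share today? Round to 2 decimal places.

Two-stage DDM. Project D₁…D_4 at 0.159, terminal growth 0.017, discount at r = 0.084.
D_1 = 2.6078
D_2 = 3.0224
D_3 = 3.5029
D_4 = 4.0599
Terminal value at t=4: TV = D_5/(r−g) = 4.1289/(0.084−0.017) = 61.6258
P₀ = 2.6078/(1+0.084)^1 + 3.0224/(1+0.084)^2 + 3.5029/(1+0.084)^3 + 4.0599/(1+0.084)^4 + 61.6258/(1+0.084)^4 = 55.3001

£55.30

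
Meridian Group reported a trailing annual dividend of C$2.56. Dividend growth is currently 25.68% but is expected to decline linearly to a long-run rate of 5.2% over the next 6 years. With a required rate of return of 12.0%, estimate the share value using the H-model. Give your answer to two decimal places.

C$62.74

H-model: P₀ = D₀[(1+g_L) + H(g_S−g_L)]/(r−g_L), with H = 6/2 = 3.
P₀ = 2.56 × [(1+0.052) + 3×(0.2568−0.052)] / (0.12−0.052)
   = 2.56 × 1.6664 / 0.068 = 62.7351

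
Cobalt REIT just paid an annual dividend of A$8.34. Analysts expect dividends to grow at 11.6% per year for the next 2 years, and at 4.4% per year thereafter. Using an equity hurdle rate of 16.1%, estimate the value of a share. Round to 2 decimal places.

A$84.48

Two-stage DDM. Project D₁…D_2 at 0.116, terminal growth 0.044, discount at r = 0.161.
D_1 = 9.3074
D_2 = 10.3871
Terminal value at t=2: TV = D_3/(r−g) = 10.8441/(0.161−0.044) = 92.6849
P₀ = 9.3074/(1+0.161)^1 + 10.3871/(1+0.161)^2 + 92.6849/(1+0.161)^2 = 84.4842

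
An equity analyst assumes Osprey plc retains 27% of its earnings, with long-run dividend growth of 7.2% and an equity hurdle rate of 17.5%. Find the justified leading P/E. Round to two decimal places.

7.09

Payout ratio b = 1 − 0.27 = 0.73.
Justified leading P/E = b/(r−g) = 0.73/(0.175−0.072) = 7.0874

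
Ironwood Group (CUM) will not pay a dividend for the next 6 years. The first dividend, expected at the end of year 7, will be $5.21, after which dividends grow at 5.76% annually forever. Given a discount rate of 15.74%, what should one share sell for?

$21.72

Deferred-dividend DDM. At t=6 the remaining stream is a growing perpetuity with first payment D_7 = 5.21.
V_6 = D_7/(r−g) = 5.21/(0.1574−0.0576) = 52.2044
P₀ = V_6/(1+r)^6 = 52.2044/(1+0.1574)^6 = 21.7173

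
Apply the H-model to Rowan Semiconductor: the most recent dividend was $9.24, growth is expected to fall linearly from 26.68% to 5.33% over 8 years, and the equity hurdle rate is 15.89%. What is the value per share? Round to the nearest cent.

H-model: P₀ = D₀[(1+g_L) + H(g_S−g_L)]/(r−g_L), with H = 8/2 = 4.
P₀ = 9.24 × [(1+0.0533) + 4×(0.2668−0.0533)] / (0.1589−0.0533)
   = 9.24 × 1.9073 / 0.1056 = 166.8887

$166.89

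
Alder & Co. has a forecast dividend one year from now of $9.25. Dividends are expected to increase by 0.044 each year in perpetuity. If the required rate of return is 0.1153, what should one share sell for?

Gordon growth model: P₀ = D₁/(r − g), with D₁ = 9.25 given directly.
P₀ = 9.2500 / (0.1153 − 0.044) = 9.2500 / 0.0713 = 129.7335

$129.73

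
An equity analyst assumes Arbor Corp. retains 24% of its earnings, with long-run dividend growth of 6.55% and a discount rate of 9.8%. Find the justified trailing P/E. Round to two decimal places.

Payout ratio b = 1 − 0.24 = 0.76.
Justified trailing P/E = b(1+g)/(r−g) = 0.76×(1+0.0655)/(0.098−0.0655) = 24.9163

24.92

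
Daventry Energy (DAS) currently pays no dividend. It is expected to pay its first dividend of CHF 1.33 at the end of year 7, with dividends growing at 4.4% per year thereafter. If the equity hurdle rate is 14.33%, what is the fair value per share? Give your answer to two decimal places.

Deferred-dividend DDM. At t=6 the remaining stream is a growing perpetuity with first payment D_7 = 1.33.
V_6 = D_7/(r−g) = 1.33/(0.1433−0.044) = 13.3938
P₀ = V_6/(1+r)^6 = 13.3938/(1+0.1433)^6 = 5.9971

CHF 6.00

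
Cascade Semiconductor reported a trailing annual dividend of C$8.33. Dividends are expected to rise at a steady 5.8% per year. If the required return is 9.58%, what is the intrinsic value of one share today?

C$233.15

Gordon growth model: P₀ = D₁/(r − g). D₁ = 8.33 × (1 + 0.058) = 8.8131.
P₀ = 8.8131 / (0.0958 − 0.058) = 8.8131 / 0.0378 = 233.1519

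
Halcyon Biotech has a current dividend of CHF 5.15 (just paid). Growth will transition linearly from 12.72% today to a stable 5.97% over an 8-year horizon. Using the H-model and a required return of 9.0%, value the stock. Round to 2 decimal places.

CHF 226.01

H-model: P₀ = D₀[(1+g_L) + H(g_S−g_L)]/(r−g_L), with H = 8/2 = 4.
P₀ = 5.15 × [(1+0.0597) + 4×(0.1272−0.0597)] / (0.09−0.0597)
   = 5.15 × 1.3297 / 0.0303 = 226.0051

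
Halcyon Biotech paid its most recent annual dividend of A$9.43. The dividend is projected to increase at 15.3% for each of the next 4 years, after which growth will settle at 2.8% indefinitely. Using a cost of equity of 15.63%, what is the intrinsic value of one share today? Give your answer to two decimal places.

Two-stage DDM. Project D₁…D_4 at 0.153, terminal growth 0.028, discount at r = 0.1563.
D_1 = 10.8728
D_2 = 12.5363
D_3 = 14.4544
D_4 = 16.6659
Terminal value at t=4: TV = D_5/(r−g) = 17.1326/(0.1563−0.028) = 133.5351
P₀ = 10.8728/(1+0.1563)^1 + 12.5363/(1+0.1563)^2 + 14.4544/(1+0.1563)^3 + 16.6659/(1+0.1563)^4 + 133.5351/(1+0.1563)^4 = 112.1504

A$112.15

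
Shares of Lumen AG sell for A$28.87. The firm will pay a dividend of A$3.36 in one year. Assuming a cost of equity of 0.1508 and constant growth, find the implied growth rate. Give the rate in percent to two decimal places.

From P₀ = D₁/(r − g), the implied growth is g = r − D₁/P₀.
g = 0.1508 − 3.36/28.87 = 0.1508 − 0.11638 = 0.03442

3.44%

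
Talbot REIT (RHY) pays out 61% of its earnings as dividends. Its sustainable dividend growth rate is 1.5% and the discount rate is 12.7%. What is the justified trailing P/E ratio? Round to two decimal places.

5.53

Justified trailing P/E = b(1+g)/(r−g) = 0.61×(1+0.015)/(0.127−0.015) = 5.5281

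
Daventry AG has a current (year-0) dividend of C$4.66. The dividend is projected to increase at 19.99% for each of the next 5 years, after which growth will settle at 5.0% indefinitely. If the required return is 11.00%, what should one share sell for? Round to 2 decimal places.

Two-stage DDM. Project D₁…D_5 at 0.1999, terminal growth 0.05, discount at r = 0.11.
D_1 = 5.5915
D_2 = 6.7093
D_3 = 8.0505
D_4 = 9.6598
D_5 = 11.5907
Terminal value at t=5: TV = D_6/(r−g) = 12.1703/(0.11−0.05) = 202.8380
P₀ = 5.5915/(1+0.11)^1 + 6.7093/(1+0.11)^2 + 8.0505/(1+0.11)^3 + 9.6598/(1+0.11)^4 + 11.5907/(1+0.11)^5 + 202.8380/(1+0.11)^5 = 149.9854

C$149.99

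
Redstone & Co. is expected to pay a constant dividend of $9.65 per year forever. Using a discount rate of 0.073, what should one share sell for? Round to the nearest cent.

Zero-growth DDM (perpetuity): P₀ = D/r = 9.65 / 0.073 = 132.1918

$132.19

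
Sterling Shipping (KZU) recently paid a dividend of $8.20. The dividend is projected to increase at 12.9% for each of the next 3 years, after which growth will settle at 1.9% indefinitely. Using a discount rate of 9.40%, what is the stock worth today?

$148.66

Two-stage DDM. Project D₁…D_3 at 0.129, terminal growth 0.019, discount at r = 0.094.
D_1 = 9.2578
D_2 = 10.4521
D_3 = 11.8004
Terminal value at t=3: TV = D_4/(r−g) = 12.0246/(0.094−0.019) = 160.3277
P₀ = 9.2578/(1+0.094)^1 + 10.4521/(1+0.094)^2 + 11.8004/(1+0.094)^3 + 160.3277/(1+0.094)^3 = 148.6573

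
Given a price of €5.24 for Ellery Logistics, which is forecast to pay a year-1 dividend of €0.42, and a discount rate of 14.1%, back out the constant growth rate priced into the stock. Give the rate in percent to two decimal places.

6.08%

From P₀ = D₁/(r − g), the implied growth is g = r − D₁/P₀.
g = 0.141 − 0.42/5.24 = 0.141 − 0.08015 = 0.06085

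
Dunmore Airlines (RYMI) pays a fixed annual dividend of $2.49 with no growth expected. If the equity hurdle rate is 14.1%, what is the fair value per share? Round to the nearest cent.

Zero-growth DDM (perpetuity): P₀ = D/r = 2.49 / 0.141 = 17.6596

$17.66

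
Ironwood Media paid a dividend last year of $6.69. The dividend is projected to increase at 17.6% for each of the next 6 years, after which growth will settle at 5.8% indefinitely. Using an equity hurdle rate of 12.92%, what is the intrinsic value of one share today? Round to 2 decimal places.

Two-stage DDM. Project D₁…D_6 at 0.176, terminal growth 0.058, discount at r = 0.1292.
D_1 = 7.8674
D_2 = 9.2521
D_3 = 10.8805
D_4 = 12.7954
D_5 = 15.0474
D_6 = 17.6958
Terminal value at t=6: TV = D_7/(r−g) = 18.7221/(0.1292−0.058) = 262.9515
P₀ = 7.8674/(1+0.1292)^1 + 9.2521/(1+0.1292)^2 + 10.8805/(1+0.1292)^3 + 12.7954/(1+0.1292)^4 + 15.0474/(1+0.1292)^5 + 17.6958/(1+0.1292)^6 + 262.9515/(1+0.1292)^6 = 173.2203

$173.22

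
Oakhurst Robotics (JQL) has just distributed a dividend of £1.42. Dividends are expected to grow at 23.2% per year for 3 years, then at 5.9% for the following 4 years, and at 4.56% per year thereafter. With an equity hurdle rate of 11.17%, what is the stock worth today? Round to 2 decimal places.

£37.28

Three-stage DDM. Project D₁…D_7; terminal Gordon value at t=7 with g = 0.0456; discount at r = 0.1117.
D_1 = 1.7494
D_2 = 2.1553
D_3 = 2.6553
D_4 = 2.8120
D_5 = 2.9779
D_6 = 3.1536
D_7 = 3.3397
TV_7 = 3.4920/(0.1117−0.0456) = 52.8285
P₀ = Σ Dₜ/(1+r)ᵗ + TV_7/(1+r)^7 = 37.2814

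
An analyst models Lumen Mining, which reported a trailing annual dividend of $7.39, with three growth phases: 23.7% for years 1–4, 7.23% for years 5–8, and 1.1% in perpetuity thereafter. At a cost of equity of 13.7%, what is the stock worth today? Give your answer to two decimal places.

$138.22

Three-stage DDM. Project D₁…D_8; terminal Gordon value at t=8 with g = 0.011; discount at r = 0.137.
D_1 = 9.1414
D_2 = 11.3079
D_3 = 13.9879
D_4 = 17.3031
D_5 = 18.5541
D_6 = 19.8955
D_7 = 21.3340
D_8 = 22.8764
TV_8 = 23.1281/(0.137−0.011) = 183.5562
P₀ = Σ Dₜ/(1+r)ᵗ + TV_8/(1+r)^8 = 138.2227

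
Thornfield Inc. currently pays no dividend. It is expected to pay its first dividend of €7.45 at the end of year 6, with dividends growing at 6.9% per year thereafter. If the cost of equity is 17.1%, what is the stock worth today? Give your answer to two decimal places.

€33.17

Deferred-dividend DDM. At t=5 the remaining stream is a growing perpetuity with first payment D_6 = 7.45.
V_5 = D_6/(r−g) = 7.45/(0.171−0.069) = 73.0392
P₀ = V_5/(1+r)^5 = 73.0392/(1+0.171)^5 = 33.1720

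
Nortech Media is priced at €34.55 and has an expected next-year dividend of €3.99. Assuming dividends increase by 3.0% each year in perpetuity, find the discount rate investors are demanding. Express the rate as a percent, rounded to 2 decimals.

14.55%

Rearranging the constant-growth DDM: r = D₁/P₀ + g.
r = 3.9900 / 34.55 + 0.03 = 0.11548 + 0.03 = 0.14548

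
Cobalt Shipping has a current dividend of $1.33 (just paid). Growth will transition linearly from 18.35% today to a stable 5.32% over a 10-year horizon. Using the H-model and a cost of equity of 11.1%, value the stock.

H-model: P₀ = D₀[(1+g_L) + H(g_S−g_L)]/(r−g_L), with H = 10/2 = 5.
P₀ = 1.33 × [(1+0.0532) + 5×(0.1835−0.0532)] / (0.111−0.0532)
   = 1.33 × 1.7047 / 0.0578 = 39.2258

$39.23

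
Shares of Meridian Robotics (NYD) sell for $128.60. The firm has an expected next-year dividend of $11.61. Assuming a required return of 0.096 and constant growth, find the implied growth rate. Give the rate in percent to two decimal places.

From P₀ = D₁/(r − g), the implied growth is g = r − D₁/P₀.
g = 0.096 − 11.61/128.60 = 0.096 − 0.09028 = 0.00572

0.57%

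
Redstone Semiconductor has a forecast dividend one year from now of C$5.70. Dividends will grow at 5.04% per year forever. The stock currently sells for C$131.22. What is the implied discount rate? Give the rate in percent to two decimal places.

9.38%

Rearranging the constant-growth DDM: r = D₁/P₀ + g.
r = 5.7000 / 131.22 + 0.0504 = 0.04344 + 0.0504 = 0.09384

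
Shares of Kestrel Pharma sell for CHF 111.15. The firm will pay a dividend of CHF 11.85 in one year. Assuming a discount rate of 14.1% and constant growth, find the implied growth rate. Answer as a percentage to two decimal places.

3.44%

From P₀ = D₁/(r − g), the implied growth is g = r − D₁/P₀.
g = 0.141 − 11.85/111.15 = 0.141 − 0.10661 = 0.03439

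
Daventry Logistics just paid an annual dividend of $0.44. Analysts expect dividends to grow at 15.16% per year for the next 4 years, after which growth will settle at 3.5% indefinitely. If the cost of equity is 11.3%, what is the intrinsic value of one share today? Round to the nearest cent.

$8.61

Two-stage DDM. Project D₁…D_4 at 0.1516, terminal growth 0.035, discount at r = 0.113.
D_1 = 0.5067
D_2 = 0.5835
D_3 = 0.6720
D_4 = 0.7739
Terminal value at t=4: TV = D_5/(r−g) = 0.8009/(0.113−0.035) = 10.2685
P₀ = 0.5067/(1+0.113)^1 + 0.5835/(1+0.113)^2 + 0.6720/(1+0.113)^3 + 0.7739/(1+0.113)^4 + 10.2685/(1+0.113)^4 = 8.6095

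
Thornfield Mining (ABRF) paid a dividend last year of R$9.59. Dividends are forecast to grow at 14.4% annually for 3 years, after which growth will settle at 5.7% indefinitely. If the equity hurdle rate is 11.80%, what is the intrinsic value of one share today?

R$208.17

Two-stage DDM. Project D₁…D_3 at 0.144, terminal growth 0.057, discount at r = 0.118.
D_1 = 10.9710
D_2 = 12.5508
D_3 = 14.3581
Terminal value at t=3: TV = D_4/(r−g) = 15.1765/(0.118−0.057) = 248.7951
P₀ = 10.9710/(1+0.118)^1 + 12.5508/(1+0.118)^2 + 14.3581/(1+0.118)^3 + 248.7951/(1+0.118)^3 = 208.1685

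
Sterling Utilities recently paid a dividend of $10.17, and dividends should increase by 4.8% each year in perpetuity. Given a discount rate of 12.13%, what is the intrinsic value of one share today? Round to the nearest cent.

Gordon growth model: P₀ = D₁/(r − g). D₁ = 10.17 × (1 + 0.048) = 10.6582.
P₀ = 10.6582 / (0.1213 − 0.048) = 10.6582 / 0.0733 = 145.4046

$145.40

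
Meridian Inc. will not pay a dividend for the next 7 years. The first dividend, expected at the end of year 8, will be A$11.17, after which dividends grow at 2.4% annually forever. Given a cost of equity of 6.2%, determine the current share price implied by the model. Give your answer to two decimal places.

Deferred-dividend DDM. At t=7 the remaining stream is a growing perpetuity with first payment D_8 = 11.17.
V_7 = D_8/(r−g) = 11.17/(0.062−0.024) = 293.9474
P₀ = V_7/(1+r)^7 = 293.9474/(1+0.062)^7 = 192.9292

A$192.93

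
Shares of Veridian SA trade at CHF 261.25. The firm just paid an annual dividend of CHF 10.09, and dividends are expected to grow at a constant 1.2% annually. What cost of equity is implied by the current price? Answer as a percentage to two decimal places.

5.11%

Rearranging the constant-growth DDM: r = D₁/P₀ + g.
D₁ = 10.09 × (1 + 0.012) = 10.2111.
r = 10.2111 / 261.25 + 0.012 = 0.03909 + 0.012 = 0.05109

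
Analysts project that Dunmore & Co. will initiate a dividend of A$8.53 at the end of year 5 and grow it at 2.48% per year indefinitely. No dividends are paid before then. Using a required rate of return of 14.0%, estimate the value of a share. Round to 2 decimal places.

A$43.84

Deferred-dividend DDM. At t=4 the remaining stream is a growing perpetuity with first payment D_5 = 8.53.
V_4 = D_5/(r−g) = 8.53/(0.14−0.0248) = 74.0451
P₀ = V_4/(1+r)^4 = 74.0451/(1+0.14)^4 = 43.8407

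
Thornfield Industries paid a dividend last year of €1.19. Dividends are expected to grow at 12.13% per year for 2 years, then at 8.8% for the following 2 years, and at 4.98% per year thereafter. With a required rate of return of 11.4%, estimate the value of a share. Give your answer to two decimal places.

Three-stage DDM. Project D₁…D_4; terminal Gordon value at t=4 with g = 0.0498; discount at r = 0.114.
D_1 = 1.3343
D_2 = 1.4962
D_3 = 1.6279
D_4 = 1.7711
TV_4 = 1.8593/(0.114−0.0498) = 28.9614
P₀ = Σ Dₜ/(1+r)ᵗ + TV_4/(1+r)^4 = 23.5362

€23.54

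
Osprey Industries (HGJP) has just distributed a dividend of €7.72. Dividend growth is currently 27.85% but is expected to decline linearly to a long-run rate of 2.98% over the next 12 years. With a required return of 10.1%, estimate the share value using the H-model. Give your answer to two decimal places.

€273.45

H-model: P₀ = D₀[(1+g_L) + H(g_S−g_L)]/(r−g_L), with H = 12/2 = 6.
P₀ = 7.72 × [(1+0.0298) + 6×(0.2785−0.0298)] / (0.101−0.0298)
   = 7.72 × 2.5220 / 0.0712 = 273.4528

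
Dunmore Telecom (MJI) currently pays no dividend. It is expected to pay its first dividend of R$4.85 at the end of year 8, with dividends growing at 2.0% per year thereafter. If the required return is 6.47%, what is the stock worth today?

R$69.96

Deferred-dividend DDM. At t=7 the remaining stream is a growing perpetuity with first payment D_8 = 4.85.
V_7 = D_8/(r−g) = 4.85/(0.0647−0.02) = 108.5011
P₀ = V_7/(1+r)^7 = 108.5011/(1+0.0647)^7 = 69.9590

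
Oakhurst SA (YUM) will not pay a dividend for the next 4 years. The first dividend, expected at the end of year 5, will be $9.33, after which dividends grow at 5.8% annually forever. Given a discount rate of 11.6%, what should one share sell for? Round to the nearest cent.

$103.70

Deferred-dividend DDM. At t=4 the remaining stream is a growing perpetuity with first payment D_5 = 9.33.
V_4 = D_5/(r−g) = 9.33/(0.116−0.058) = 160.8621
P₀ = V_4/(1+r)^4 = 160.8621/(1+0.116)^4 = 103.7043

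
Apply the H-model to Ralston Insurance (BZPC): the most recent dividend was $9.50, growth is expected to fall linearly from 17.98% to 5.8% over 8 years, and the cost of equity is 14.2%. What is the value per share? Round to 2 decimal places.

$174.75

H-model: P₀ = D₀[(1+g_L) + H(g_S−g_L)]/(r−g_L), with H = 8/2 = 4.
P₀ = 9.50 × [(1+0.058) + 4×(0.1798−0.058)] / (0.142−0.058)
   = 9.50 × 1.5452 / 0.084 = 174.7548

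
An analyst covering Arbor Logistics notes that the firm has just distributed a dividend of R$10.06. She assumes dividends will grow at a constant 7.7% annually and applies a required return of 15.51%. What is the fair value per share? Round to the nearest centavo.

R$138.73

Gordon growth model: P₀ = D₁/(r − g). D₁ = 10.06 × (1 + 0.077) = 10.8346.
P₀ = 10.8346 / (0.1551 − 0.077) = 10.8346 / 0.0781 = 138.7275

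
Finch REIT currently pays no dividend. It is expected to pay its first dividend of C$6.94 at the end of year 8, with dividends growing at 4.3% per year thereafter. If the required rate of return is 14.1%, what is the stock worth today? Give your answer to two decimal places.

Deferred-dividend DDM. At t=7 the remaining stream is a growing perpetuity with first payment D_8 = 6.94.
V_7 = D_8/(r−g) = 6.94/(0.141−0.043) = 70.8163
P₀ = V_7/(1+r)^7 = 70.8163/(1+0.141)^7 = 28.1277

C$28.13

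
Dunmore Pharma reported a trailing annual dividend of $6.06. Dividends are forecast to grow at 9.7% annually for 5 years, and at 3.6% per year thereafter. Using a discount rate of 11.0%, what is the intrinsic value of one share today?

Two-stage DDM. Project D₁…D_5 at 0.097, terminal growth 0.036, discount at r = 0.11.
D_1 = 6.6478
D_2 = 7.2927
D_3 = 8.0000
D_4 = 8.7761
D_5 = 9.6273
Terminal value at t=5: TV = D_6/(r−g) = 9.9739/(0.11−0.036) = 134.7826
P₀ = 6.6478/(1+0.11)^1 + 7.2927/(1+0.11)^2 + 8.0000/(1+0.11)^3 + 8.7761/(1+0.11)^4 + 9.6273/(1+0.11)^5 + 134.7826/(1+0.11)^5 = 109.2388

$109.24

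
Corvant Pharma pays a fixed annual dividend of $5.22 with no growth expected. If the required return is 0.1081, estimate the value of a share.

$48.29

Zero-growth DDM (perpetuity): P₀ = D/r = 5.22 / 0.1081 = 48.2886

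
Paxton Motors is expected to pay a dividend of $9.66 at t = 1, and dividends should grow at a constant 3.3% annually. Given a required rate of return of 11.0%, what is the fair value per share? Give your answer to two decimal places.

Gordon growth model: P₀ = D₁/(r − g), with D₁ = 9.66 given directly.
P₀ = 9.6600 / (0.11 − 0.033) = 9.6600 / 0.077 = 125.4545

$125.45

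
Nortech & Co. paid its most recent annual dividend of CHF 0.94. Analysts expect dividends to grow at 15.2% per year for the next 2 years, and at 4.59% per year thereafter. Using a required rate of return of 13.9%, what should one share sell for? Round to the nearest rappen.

Two-stage DDM. Project D₁…D_2 at 0.152, terminal growth 0.0459, discount at r = 0.139.
D_1 = 1.0829
D_2 = 1.2475
Terminal value at t=2: TV = D_3/(r−g) = 1.3047/(0.139−0.0459) = 14.0144
P₀ = 1.0829/(1+0.139)^1 + 1.2475/(1+0.139)^2 + 14.0144/(1+0.139)^2 = 12.7148

CHF 12.71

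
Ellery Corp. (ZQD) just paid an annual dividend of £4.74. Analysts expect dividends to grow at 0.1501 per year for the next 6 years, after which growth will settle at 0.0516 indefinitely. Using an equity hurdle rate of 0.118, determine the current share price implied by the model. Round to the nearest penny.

Two-stage DDM. Project D₁…D_6 at 0.1501, terminal growth 0.0516, discount at r = 0.118.
D_1 = 5.4515
D_2 = 6.2697
D_3 = 7.2108
D_4 = 8.2932
D_5 = 9.5380
D_6 = 10.9696
Terminal value at t=6: TV = D_7/(r−g) = 11.5357/(0.118−0.0516) = 173.7299
P₀ = 5.4515/(1+0.118)^1 + 6.2697/(1+0.118)^2 + 7.2108/(1+0.118)^3 + 8.2932/(1+0.118)^4 + 9.5380/(1+0.118)^5 + 10.9696/(1+0.118)^6 + 173.7299/(1+0.118)^6 = 120.4047

£120.40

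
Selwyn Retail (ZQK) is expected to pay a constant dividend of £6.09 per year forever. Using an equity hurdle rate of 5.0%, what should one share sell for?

£121.80

Zero-growth DDM (perpetuity): P₀ = D/r = 6.09 / 0.05 = 121.8000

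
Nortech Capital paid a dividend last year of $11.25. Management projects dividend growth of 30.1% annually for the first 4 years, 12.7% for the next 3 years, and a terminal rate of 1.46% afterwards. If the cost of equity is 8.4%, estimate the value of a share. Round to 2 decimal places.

Three-stage DDM. Project D₁…D_7; terminal Gordon value at t=7 with g = 0.0146; discount at r = 0.084.
D_1 = 14.6362
D_2 = 19.0418
D_3 = 24.7733
D_4 = 32.2301
D_5 = 36.3233
D_6 = 40.9364
D_7 = 46.1353
TV_7 = 46.8089/(0.084−0.0146) = 674.4796
P₀ = Σ Dₜ/(1+r)ᵗ + TV_7/(1+r)^7 = 531.7281

$531.73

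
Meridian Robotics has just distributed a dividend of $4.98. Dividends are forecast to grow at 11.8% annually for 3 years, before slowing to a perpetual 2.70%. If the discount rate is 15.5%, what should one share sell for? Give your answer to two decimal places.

Two-stage DDM. Project D₁…D_3 at 0.118, terminal growth 0.027, discount at r = 0.155.
D_1 = 5.5676
D_2 = 6.2246
D_3 = 6.9591
Terminal value at t=3: TV = D_4/(r−g) = 7.1470/(0.155−0.027) = 55.8361
P₀ = 5.5676/(1+0.155)^1 + 6.2246/(1+0.155)^2 + 6.9591/(1+0.155)^3 + 55.8361/(1+0.155)^3 = 50.2415

$50.24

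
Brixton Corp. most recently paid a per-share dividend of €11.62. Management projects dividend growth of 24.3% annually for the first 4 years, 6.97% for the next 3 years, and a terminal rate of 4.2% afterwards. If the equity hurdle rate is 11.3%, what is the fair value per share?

Three-stage DDM. Project D₁…D_7; terminal Gordon value at t=7 with g = 0.042; discount at r = 0.113.
D_1 = 14.4437
D_2 = 17.9535
D_3 = 22.3162
D_4 = 27.7390
D_5 = 29.6724
D_6 = 31.7406
D_7 = 33.9529
TV_7 = 35.3789/(0.113−0.042) = 498.2944
P₀ = Σ Dₜ/(1+r)ᵗ + TV_7/(1+r)^7 = 347.3659

€347.37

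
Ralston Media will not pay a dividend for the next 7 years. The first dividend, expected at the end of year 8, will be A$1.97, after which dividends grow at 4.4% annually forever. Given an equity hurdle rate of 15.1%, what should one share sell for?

A$6.88

Deferred-dividend DDM. At t=7 the remaining stream is a growing perpetuity with first payment D_8 = 1.97.
V_7 = D_8/(r−g) = 1.97/(0.151−0.044) = 18.4112
P₀ = V_7/(1+r)^7 = 18.4112/(1+0.151)^7 = 6.8795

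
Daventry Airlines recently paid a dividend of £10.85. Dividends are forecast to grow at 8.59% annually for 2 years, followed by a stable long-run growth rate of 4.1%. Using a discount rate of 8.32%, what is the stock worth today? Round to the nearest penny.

Two-stage DDM. Project D₁…D_2 at 0.0859, terminal growth 0.041, discount at r = 0.0832.
D_1 = 11.7820
D_2 = 12.7941
Terminal value at t=2: TV = D_3/(r−g) = 13.3186/(0.0832−0.041) = 315.6078
P₀ = 11.7820/(1+0.0832)^1 + 12.7941/(1+0.0832)^2 + 315.6078/(1+0.0832)^2 = 290.7676

£290.77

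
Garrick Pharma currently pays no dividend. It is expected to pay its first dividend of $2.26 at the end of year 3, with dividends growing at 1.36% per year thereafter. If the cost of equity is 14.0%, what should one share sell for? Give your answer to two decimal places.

Deferred-dividend DDM. At t=2 the remaining stream is a growing perpetuity with first payment D_3 = 2.26.
V_2 = D_3/(r−g) = 2.26/(0.14−0.0136) = 17.8797
P₀ = V_2/(1+r)^2 = 17.8797/(1+0.14)^2 = 13.7579

$13.76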